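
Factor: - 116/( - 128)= 29/32 = 2^( - 5) * 29^1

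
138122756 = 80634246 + 57488510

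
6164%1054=894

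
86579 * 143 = 12380797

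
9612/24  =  801/2 =400.50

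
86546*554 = 47946484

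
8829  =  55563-46734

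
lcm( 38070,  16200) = 761400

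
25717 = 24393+1324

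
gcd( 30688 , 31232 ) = 32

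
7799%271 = 211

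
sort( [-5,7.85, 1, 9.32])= [ - 5, 1, 7.85, 9.32]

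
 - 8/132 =-2/33 = -0.06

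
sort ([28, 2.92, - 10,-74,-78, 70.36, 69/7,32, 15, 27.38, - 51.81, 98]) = [  -  78 ,-74,-51.81, - 10, 2.92,69/7,15 , 27.38, 28, 32,70.36,98] 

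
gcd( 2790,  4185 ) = 1395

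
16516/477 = 34+298/477 = 34.62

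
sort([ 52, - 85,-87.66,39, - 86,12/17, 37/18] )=[  -  87.66, - 86, - 85,12/17,37/18,39,  52 ]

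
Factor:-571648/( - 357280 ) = 2^3 * 5^ ( - 1)= 8/5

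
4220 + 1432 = 5652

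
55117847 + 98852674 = 153970521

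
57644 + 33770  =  91414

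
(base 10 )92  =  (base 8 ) 134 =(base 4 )1130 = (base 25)3H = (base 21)48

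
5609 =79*71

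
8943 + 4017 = 12960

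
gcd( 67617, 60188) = 1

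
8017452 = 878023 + 7139429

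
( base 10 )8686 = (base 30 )9JG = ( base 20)11E6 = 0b10000111101110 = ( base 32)8FE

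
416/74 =5 + 23/37 = 5.62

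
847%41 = 27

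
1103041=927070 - - 175971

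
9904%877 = 257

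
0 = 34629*0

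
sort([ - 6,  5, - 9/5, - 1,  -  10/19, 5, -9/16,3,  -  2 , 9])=[ - 6, - 2, - 9/5, - 1, - 9/16, - 10/19,3,  5, 5,9] 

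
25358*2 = 50716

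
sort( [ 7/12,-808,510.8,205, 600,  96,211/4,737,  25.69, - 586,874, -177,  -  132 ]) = [-808, - 586, - 177,-132,7/12,25.69, 211/4,96, 205,510.8,600, 737, 874]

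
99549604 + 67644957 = 167194561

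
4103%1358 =29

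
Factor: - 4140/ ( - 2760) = 2^(- 1)*3^1 = 3/2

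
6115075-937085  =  5177990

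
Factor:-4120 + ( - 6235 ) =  -5^1*19^1*109^1 = -10355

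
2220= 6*370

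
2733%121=71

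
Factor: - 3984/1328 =-3  =  - 3^1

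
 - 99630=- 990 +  - 98640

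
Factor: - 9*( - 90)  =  2^1*3^4*5^1 = 810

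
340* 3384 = 1150560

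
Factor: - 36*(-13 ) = 468 = 2^2 * 3^2 * 13^1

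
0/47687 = 0 = 0.00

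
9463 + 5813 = 15276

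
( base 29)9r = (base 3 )101200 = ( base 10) 288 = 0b100100000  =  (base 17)gg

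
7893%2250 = 1143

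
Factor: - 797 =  - 797^1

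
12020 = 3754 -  - 8266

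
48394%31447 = 16947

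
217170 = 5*43434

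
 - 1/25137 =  - 1/25137 = - 0.00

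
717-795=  - 78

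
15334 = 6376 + 8958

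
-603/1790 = - 1 + 1187/1790 = - 0.34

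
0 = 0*149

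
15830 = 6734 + 9096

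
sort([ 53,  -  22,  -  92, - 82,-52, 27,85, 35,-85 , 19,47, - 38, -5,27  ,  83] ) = [ - 92, - 85, - 82, - 52 , - 38, - 22,-5 , 19,27,27, 35, 47, 53, 83,85 ]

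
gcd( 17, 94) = 1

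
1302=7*186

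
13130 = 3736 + 9394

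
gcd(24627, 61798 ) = 1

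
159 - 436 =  - 277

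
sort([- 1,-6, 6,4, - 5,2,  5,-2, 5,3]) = [-6, - 5,- 2, - 1 , 2,3,  4,5,  5, 6] 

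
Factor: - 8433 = -3^2 * 937^1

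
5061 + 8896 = 13957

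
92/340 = 23/85  =  0.27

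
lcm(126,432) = 3024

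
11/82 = 11/82 = 0.13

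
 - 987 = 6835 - 7822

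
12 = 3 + 9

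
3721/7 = 3721/7= 531.57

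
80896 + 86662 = 167558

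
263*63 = 16569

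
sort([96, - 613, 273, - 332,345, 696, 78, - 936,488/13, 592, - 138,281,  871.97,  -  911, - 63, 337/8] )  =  [ - 936, - 911,  -  613, - 332, - 138, - 63,488/13,  337/8, 78,96, 273,281,345,592,696,  871.97 ]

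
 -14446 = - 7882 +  - 6564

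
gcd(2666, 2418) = 62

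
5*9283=46415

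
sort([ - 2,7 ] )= [-2, 7]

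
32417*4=129668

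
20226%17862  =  2364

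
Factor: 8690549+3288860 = 13^1*311^1*2963^1 = 11979409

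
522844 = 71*7364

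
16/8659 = 16/8659 = 0.00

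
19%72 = 19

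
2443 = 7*349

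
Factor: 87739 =87739^1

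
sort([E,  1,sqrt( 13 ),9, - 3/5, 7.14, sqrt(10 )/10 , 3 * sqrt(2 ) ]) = [ - 3/5, sqrt(10 )/10, 1, E, sqrt(13),3*sqrt(2 ),7.14, 9]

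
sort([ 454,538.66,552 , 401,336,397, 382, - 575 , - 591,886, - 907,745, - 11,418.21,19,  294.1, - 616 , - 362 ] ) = [ - 907, -616, - 591,-575,  -  362  ,-11, 19,  294.1,336,382,397,401, 418.21,454,538.66,552, 745,886 ]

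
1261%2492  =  1261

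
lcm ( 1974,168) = 7896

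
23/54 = 23/54 = 0.43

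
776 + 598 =1374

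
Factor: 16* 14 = 2^5*7^1= 224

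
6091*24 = 146184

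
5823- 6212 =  - 389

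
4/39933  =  4/39933 = 0.00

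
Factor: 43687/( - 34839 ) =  - 79/63= -3^( - 2)*7^( - 1)*79^1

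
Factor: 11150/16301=2^1 *5^2*223^1*16301^( - 1 )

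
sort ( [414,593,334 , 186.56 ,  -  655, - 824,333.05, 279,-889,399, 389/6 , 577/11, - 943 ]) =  [ - 943, - 889, - 824, - 655, 577/11 , 389/6, 186.56,279,333.05 , 334,399, 414,593]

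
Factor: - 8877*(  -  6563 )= 3^1*11^1*269^1 * 6563^1 = 58259751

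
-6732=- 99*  68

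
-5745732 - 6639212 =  - 12384944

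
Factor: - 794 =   -  2^1*397^1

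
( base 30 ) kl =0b1001101101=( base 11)515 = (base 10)621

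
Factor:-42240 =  - 2^8 * 3^1*5^1*11^1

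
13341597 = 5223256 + 8118341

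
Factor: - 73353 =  - 3^1*7^2* 499^1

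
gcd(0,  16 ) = 16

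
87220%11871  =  4123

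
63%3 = 0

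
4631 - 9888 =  - 5257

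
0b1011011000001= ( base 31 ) 61S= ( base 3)21222202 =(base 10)5825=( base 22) C0H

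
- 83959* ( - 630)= 52894170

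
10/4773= 10/4773= 0.00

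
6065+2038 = 8103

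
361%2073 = 361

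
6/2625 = 2/875 = 0.00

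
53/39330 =53/39330 = 0.00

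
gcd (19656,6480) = 216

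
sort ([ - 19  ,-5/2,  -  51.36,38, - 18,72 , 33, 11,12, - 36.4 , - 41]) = [ - 51.36 , - 41 , - 36.4, - 19, - 18, - 5/2,11,12 , 33,38,72] 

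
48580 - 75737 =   -  27157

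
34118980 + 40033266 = 74152246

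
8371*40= 334840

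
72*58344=4200768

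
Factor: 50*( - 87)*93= - 404550 = - 2^1*3^2*5^2*29^1 * 31^1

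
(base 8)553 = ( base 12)263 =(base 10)363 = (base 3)111110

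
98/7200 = 49/3600  =  0.01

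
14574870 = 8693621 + 5881249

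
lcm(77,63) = 693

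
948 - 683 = 265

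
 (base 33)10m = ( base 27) 1e4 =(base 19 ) 319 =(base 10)1111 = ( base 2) 10001010111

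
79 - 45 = 34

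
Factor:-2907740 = -2^2*5^1*11^1*13217^1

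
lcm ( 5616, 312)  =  5616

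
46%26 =20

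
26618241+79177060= 105795301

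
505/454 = 505/454 = 1.11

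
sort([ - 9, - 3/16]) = [ - 9, - 3/16 ]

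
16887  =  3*5629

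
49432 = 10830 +38602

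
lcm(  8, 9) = 72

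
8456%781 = 646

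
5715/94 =5715/94= 60.80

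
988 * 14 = 13832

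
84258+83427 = 167685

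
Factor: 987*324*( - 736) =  - 235363968 =- 2^7*3^5 * 7^1*23^1*47^1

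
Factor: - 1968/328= -2^1*3^1 = - 6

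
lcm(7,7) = 7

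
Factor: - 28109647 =-3943^1*7129^1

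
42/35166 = 7/5861 =0.00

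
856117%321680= 212757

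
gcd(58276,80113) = 1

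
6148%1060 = 848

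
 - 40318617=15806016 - 56124633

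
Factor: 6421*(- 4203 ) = -3^2 *467^1*6421^1 = -26987463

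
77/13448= 77/13448 = 0.01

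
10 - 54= - 44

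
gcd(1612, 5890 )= 62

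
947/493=1+454/493=1.92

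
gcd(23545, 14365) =85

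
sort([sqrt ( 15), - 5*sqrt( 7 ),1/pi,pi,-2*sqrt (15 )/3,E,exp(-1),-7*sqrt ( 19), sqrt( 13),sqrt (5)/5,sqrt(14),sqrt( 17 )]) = [-7*sqrt( 19) , - 5  *sqrt(7 ), - 2*sqrt ( 15) /3,1/pi, exp( - 1),sqrt( 5 ) /5,E, pi,sqrt( 13), sqrt(14 ), sqrt(15), sqrt( 17) ]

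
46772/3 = 15590 + 2/3 = 15590.67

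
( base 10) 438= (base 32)DM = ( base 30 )ei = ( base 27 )G6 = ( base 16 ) 1B6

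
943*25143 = 23709849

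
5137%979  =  242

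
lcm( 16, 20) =80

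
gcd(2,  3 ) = 1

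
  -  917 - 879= - 1796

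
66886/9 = 7431 + 7/9 = 7431.78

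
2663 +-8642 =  - 5979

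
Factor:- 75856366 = - 2^1*107^1*354469^1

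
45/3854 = 45/3854 = 0.01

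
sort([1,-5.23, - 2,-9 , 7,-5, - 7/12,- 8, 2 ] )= [ - 9,-8, - 5.23, - 5,-2 , - 7/12,1,2,7 ]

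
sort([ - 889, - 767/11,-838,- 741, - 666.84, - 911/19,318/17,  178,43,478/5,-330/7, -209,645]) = [ - 889, -838, - 741, - 666.84,-209,  -  767/11,-911/19, - 330/7 , 318/17,43, 478/5, 178, 645]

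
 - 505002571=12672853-517675424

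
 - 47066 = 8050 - 55116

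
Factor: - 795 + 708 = - 87 = -  3^1*29^1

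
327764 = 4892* 67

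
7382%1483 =1450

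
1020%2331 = 1020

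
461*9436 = 4349996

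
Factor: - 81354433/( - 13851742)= 2^( - 1) * 421^(-1)*16451^( - 1)*81354433^1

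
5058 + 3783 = 8841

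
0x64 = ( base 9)121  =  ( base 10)100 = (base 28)3g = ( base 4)1210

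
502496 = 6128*82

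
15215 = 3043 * 5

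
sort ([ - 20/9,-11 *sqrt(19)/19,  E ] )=[ - 11*sqrt( 19)/19, - 20/9, E ]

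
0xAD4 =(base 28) 3F0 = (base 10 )2772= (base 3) 10210200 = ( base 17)9a1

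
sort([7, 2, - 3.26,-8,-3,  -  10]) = [ - 10, - 8,-3.26,-3,2, 7 ]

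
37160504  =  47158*788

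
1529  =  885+644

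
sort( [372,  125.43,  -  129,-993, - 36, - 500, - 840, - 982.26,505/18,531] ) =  [- 993, - 982.26,- 840, - 500, - 129, - 36, 505/18,125.43,372,531] 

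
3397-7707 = -4310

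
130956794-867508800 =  - 736552006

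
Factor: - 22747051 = - 71^1*421^1*761^1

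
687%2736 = 687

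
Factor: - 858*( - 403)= 2^1*3^1*11^1*13^2*31^1 =345774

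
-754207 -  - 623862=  - 130345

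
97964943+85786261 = 183751204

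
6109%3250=2859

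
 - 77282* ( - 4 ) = 309128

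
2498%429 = 353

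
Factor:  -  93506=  - 2^1 * 7^1 * 6679^1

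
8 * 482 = 3856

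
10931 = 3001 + 7930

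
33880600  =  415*81640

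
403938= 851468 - 447530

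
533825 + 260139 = 793964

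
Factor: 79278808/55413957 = 2^3*3^( -1)*7^1*29^1*31^( - 1)*113^( - 1)*5273^(- 1)*48817^1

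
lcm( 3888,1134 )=27216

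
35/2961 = 5/423 = 0.01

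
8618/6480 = 1 + 1069/3240  =  1.33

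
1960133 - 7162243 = -5202110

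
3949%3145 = 804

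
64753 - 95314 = - 30561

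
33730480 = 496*68005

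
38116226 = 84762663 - 46646437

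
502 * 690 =346380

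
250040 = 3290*76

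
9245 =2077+7168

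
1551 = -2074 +3625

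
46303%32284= 14019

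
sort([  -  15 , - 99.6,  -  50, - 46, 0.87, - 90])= [ - 99.6, - 90, - 50, - 46, - 15, 0.87]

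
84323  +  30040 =114363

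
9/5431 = 9/5431 = 0.00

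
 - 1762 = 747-2509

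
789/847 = 789/847 = 0.93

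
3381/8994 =1127/2998 = 0.38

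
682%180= 142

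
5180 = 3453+1727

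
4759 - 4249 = 510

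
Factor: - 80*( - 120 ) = 2^7*3^1*5^2 = 9600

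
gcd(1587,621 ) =69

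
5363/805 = 6+533/805 = 6.66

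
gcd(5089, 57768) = 1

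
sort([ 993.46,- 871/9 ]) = [ - 871/9 , 993.46 ] 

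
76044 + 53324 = 129368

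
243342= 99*2458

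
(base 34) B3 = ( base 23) G9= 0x179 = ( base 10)377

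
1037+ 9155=10192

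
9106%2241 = 142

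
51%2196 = 51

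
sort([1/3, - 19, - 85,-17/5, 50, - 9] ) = [ - 85, - 19, - 9, - 17/5,1/3, 50] 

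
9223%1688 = 783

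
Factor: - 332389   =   - 61^1*5449^1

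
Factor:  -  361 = - 19^2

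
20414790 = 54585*374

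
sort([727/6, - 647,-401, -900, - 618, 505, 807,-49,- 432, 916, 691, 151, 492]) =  [ - 900, - 647, - 618, - 432 ,  -  401,  -  49,727/6,  151, 492 , 505,691, 807,916] 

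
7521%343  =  318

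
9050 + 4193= 13243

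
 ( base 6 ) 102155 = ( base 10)8279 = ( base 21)ig5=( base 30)95t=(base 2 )10000001010111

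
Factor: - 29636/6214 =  - 2^1 * 13^(-1)*31^1  =  -62/13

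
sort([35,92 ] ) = [35,92] 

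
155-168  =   - 13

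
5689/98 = 58+5/98 =58.05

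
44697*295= 13185615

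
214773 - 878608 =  -663835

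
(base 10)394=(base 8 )612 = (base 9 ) 477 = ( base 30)d4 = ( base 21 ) IG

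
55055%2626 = 2535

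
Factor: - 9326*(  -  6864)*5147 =2^5*3^1*11^1*13^1 *4663^1*5147^1  =  329478328608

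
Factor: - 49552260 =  - 2^2*3^1*5^1 * 31^1*26641^1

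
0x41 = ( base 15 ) 45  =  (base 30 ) 25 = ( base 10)65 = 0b1000001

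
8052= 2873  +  5179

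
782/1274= 391/637 = 0.61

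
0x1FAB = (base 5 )224412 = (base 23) F7B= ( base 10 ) 8107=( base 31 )8dg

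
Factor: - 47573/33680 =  - 113/80 =- 2^( - 4)*5^ ( - 1)*113^1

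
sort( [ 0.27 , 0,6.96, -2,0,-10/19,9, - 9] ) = [-9 , - 2, - 10/19,0 , 0, 0.27,6.96, 9 ] 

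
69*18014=1242966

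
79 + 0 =79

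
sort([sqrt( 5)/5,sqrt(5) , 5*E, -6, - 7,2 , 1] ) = [- 7, - 6,sqrt( 5 ) /5, 1,2,sqrt(5 ),5  *  E ] 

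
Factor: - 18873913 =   -  18873913^1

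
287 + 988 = 1275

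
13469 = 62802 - 49333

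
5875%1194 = 1099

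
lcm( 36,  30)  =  180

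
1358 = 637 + 721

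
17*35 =595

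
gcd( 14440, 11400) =760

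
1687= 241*7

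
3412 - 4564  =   - 1152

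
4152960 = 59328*70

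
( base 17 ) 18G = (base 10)441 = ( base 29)F6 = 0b110111001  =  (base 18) 169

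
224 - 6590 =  - 6366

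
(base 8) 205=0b10000101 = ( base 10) 133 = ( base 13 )A3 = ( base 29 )4h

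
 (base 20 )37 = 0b1000011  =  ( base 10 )67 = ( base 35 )1w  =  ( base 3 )2111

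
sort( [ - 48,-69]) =[ - 69, - 48 ] 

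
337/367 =337/367  =  0.92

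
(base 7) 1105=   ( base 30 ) D7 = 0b110001101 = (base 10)397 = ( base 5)3042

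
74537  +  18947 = 93484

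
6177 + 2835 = 9012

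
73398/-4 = - 18350 + 1/2 = - 18349.50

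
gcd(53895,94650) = 15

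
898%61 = 44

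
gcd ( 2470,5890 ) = 190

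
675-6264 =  - 5589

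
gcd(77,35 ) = 7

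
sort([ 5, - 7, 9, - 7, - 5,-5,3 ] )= [ - 7, - 7, - 5 , - 5,3, 5,9 ] 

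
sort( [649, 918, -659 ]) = [ - 659,649, 918] 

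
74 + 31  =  105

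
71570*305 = 21828850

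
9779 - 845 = 8934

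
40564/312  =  10141/78 = 130.01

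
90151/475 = 90151/475 = 189.79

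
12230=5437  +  6793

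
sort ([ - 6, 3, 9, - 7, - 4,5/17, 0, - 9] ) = [  -  9,-7, - 6, - 4 , 0, 5/17, 3,  9] 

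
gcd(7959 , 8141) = 7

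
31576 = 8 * 3947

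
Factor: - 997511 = -997511^1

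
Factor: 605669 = 61^1*9929^1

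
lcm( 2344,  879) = 7032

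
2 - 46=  - 44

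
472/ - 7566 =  - 1 + 3547/3783 = - 0.06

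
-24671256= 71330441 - 96001697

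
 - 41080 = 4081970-4123050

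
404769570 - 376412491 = 28357079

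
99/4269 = 33/1423 = 0.02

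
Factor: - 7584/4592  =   - 2^1*3^1 * 7^( - 1)*41^( - 1 ) * 79^1 = -  474/287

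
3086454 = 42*73487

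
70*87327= 6112890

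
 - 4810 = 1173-5983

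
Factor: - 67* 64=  - 4288 = -2^6*67^1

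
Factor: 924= 2^2*3^1*7^1*11^1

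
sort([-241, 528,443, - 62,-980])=[ - 980, - 241,-62, 443 , 528 ] 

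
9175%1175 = 950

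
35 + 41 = 76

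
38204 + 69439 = 107643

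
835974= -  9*( - 92886) 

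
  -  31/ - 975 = 31/975  =  0.03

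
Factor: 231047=17^1*13591^1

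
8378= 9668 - 1290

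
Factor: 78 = 2^1*3^1*13^1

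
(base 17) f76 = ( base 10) 4460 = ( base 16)116C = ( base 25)73a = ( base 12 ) 26B8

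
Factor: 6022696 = 2^3 *19^1*39623^1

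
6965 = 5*1393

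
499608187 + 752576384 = 1252184571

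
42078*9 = 378702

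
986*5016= 4945776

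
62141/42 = 1479 + 23/42 = 1479.55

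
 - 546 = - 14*39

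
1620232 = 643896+976336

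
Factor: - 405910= - 2^1*5^1*40591^1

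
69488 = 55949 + 13539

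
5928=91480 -85552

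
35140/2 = 17570 = 17570.00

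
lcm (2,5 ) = 10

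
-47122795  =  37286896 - 84409691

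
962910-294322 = 668588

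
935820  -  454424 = 481396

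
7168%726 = 634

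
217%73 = 71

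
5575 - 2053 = 3522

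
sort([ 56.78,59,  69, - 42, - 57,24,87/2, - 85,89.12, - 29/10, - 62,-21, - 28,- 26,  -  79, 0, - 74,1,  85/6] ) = [ - 85, - 79,  -  74, - 62  ,  -  57, - 42 , - 28,  -  26, - 21,  -  29/10,0,1, 85/6,  24,  87/2,  56.78,59,69,89.12]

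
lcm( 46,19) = 874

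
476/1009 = 476/1009  =  0.47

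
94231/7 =94231/7   =  13461.57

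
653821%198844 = 57289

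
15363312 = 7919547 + 7443765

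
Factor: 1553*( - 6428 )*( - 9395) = 2^2 * 5^1*1553^1 * 1607^1*1879^1 = 93787316180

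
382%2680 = 382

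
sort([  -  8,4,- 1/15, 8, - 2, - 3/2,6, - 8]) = [ - 8 , - 8, - 2 ,-3/2, - 1/15 , 4,6 , 8]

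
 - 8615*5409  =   - 46598535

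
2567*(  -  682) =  - 1750694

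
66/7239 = 22/2413 = 0.01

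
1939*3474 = 6736086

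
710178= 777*914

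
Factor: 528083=43^1*12281^1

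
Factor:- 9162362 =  - 2^1 * 11^2 * 37861^1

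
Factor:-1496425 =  - 5^2*7^1*17^1*503^1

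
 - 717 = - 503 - 214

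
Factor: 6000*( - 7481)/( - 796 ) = 2^2 * 3^1*5^3*199^( - 1)*7481^1 = 11221500/199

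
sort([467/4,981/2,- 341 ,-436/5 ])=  [-341, - 436/5, 467/4,981/2]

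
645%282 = 81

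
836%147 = 101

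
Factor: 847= 7^1*11^2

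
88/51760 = 11/6470 = 0.00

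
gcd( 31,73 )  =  1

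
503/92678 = 503/92678=0.01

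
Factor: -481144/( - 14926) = 548/17 = 2^2 * 17^( - 1 )*137^1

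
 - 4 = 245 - 249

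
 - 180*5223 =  - 940140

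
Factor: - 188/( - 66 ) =94/33= 2^1*3^( -1)*11^(-1)*47^1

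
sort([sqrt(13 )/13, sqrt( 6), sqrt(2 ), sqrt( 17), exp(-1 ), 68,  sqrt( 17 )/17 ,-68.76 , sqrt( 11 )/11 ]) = [ - 68.76, sqrt(17) /17 , sqrt(13)/13, sqrt( 11) /11,exp(-1 ),sqrt( 2), sqrt(6), sqrt( 17), 68] 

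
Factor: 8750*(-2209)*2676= - 51723735000=- 2^3*3^1*5^4*7^1*47^2*223^1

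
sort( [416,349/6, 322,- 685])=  [  -  685, 349/6,322, 416 ] 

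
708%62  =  26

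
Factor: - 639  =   - 3^2*71^1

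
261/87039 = 29/9671 = 0.00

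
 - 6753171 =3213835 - 9967006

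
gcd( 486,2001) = 3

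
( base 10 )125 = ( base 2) 1111101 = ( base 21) 5K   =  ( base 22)5f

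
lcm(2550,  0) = 0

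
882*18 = 15876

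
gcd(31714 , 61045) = 1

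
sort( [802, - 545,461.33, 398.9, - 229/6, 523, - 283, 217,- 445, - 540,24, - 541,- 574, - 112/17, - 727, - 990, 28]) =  [  -  990, - 727, - 574 , - 545 , - 541, - 540, - 445, - 283, - 229/6 , - 112/17,  24, 28, 217, 398.9,461.33,  523,802]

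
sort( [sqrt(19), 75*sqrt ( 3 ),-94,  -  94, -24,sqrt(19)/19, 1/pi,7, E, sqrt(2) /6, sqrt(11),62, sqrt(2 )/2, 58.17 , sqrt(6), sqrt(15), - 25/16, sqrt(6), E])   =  [-94, - 94, - 24 , -25/16, sqrt(19) /19, sqrt (2 ) /6, 1/pi, sqrt(2 )/2,  sqrt(6 ), sqrt ( 6),E,  E, sqrt(11),sqrt(15), sqrt (19), 7,58.17, 62,  75*sqrt(3)]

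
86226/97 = 888  +  90/97 = 888.93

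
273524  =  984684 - 711160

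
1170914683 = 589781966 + 581132717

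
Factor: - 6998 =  - 2^1*3499^1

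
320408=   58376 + 262032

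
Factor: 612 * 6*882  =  3238704 = 2^4*3^5*7^2 * 17^1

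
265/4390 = 53/878 = 0.06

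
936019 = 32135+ 903884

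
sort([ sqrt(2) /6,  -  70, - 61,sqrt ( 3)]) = [ - 70 ,-61, sqrt (2) /6, sqrt(3 )]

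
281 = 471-190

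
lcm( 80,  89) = 7120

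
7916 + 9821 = 17737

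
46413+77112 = 123525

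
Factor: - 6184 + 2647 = -3537= - 3^3 * 131^1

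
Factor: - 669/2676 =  - 1/4 = - 2^( - 2) 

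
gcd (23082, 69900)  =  6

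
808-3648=-2840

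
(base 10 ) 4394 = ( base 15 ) 147E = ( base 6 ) 32202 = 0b1000100101010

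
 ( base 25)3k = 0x5f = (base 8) 137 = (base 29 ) 38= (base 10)95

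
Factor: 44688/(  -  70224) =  - 7^1 *11^ ( - 1) = - 7/11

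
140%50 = 40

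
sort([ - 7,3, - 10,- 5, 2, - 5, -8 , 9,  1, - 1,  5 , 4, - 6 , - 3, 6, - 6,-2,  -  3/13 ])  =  [-10, - 8,  -  7,-6, - 6, - 5, - 5, - 3,-2, - 1,- 3/13,1,2, 3,4, 5,  6,9]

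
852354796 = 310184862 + 542169934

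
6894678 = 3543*1946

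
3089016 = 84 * 36774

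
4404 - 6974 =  - 2570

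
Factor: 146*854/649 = 2^2 *7^1*11^( - 1)*59^(-1)*61^1*73^1  =  124684/649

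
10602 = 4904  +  5698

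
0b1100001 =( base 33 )2V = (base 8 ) 141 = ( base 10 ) 97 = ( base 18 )57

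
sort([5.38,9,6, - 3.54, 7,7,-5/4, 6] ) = [ - 3.54, - 5/4, 5.38,  6,6, 7,  7,  9 ] 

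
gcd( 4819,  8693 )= 1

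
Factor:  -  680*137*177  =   - 16489320 = -  2^3*3^1*5^1*17^1*59^1*137^1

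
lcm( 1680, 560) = 1680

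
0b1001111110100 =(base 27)705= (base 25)848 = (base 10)5108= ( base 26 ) 7ec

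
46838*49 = 2295062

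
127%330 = 127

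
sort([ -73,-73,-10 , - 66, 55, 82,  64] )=[ - 73,-73 ,-66,  -  10, 55,64,82]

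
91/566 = 91/566 = 0.16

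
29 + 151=180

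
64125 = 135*475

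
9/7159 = 9/7159 =0.00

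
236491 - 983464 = -746973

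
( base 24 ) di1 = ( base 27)ana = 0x1EF1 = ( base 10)7921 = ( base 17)1A6G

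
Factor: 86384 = 2^4*5399^1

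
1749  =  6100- 4351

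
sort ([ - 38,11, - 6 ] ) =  [ - 38  , - 6,11] 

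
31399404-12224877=19174527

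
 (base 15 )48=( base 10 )68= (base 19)3B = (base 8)104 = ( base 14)4C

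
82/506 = 41/253 = 0.16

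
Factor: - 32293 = - 43^1*751^1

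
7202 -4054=3148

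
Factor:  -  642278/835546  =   - 7^1*13^1*3529^1 * 417773^( - 1) =- 321139/417773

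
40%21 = 19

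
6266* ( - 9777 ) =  - 61262682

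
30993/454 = 30993/454 = 68.27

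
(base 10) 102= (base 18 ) 5c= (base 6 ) 250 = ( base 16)66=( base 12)86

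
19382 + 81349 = 100731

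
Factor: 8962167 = 3^1*19^1*157231^1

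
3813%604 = 189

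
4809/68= 4809/68 = 70.72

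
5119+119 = 5238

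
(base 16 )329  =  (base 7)2234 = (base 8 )1451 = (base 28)10P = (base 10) 809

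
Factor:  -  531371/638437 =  - 31^1*61^1*281^1*638437^( - 1) 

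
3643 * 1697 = 6182171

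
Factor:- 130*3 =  - 390 = - 2^1 *3^1*5^1 * 13^1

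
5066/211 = 5066/211= 24.01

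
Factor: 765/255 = 3 = 3^1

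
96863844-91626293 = 5237551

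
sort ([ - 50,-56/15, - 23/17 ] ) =[ - 50, - 56/15, - 23/17]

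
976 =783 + 193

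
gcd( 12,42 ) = 6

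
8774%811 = 664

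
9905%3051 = 752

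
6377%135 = 32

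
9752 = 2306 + 7446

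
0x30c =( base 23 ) 1al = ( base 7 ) 2163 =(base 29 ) QQ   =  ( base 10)780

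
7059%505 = 494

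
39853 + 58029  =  97882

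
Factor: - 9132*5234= - 2^3*3^1 * 761^1 * 2617^1 = -47796888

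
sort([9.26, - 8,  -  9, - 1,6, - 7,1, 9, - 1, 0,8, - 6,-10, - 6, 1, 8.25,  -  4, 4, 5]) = [ - 10 , - 9,-8, - 7, - 6, -6, - 4, - 1, - 1,0,1,1, 4, 5,6, 8 , 8.25,9,9.26]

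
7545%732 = 225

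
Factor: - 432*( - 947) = 409104 = 2^4 * 3^3* 947^1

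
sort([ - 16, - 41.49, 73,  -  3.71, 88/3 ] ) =[ - 41.49, - 16 ,-3.71,88/3,73]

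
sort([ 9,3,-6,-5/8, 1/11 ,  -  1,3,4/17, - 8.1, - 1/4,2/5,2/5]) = [ - 8.1, - 6, - 1, - 5/8,- 1/4,  1/11 , 4/17, 2/5,2/5,3 , 3 , 9 ]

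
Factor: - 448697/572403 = -3^( - 1)*13^( - 2)*1129^( - 1)*448697^1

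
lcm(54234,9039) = 54234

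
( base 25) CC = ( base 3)102120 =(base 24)d0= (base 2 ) 100111000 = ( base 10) 312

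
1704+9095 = 10799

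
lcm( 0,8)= 0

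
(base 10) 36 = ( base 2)100100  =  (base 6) 100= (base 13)2A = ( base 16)24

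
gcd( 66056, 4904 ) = 8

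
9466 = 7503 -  - 1963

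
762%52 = 34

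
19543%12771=6772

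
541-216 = 325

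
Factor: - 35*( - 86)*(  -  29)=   -  87290 = - 2^1 * 5^1*7^1*29^1 * 43^1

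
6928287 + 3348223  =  10276510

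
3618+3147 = 6765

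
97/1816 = 97/1816 =0.05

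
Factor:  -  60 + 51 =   -  3^2 = -  9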